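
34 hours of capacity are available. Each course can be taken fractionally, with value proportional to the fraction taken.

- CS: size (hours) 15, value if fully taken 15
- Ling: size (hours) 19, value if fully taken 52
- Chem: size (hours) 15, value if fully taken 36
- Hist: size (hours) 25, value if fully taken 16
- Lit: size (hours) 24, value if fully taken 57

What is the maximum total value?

88

Rank by value-to-size ratio: Ling 52/19≈2.74, Chem 36/15≈2.4, Lit 57/24≈2.38, CS 15/15≈1, Hist 16/25≈0.64.
Take all of Ling (19 hours, value 52) → 15 hours left.
Chem: take in full, 15 hours for value 36 → 0 left.
Total value = 88.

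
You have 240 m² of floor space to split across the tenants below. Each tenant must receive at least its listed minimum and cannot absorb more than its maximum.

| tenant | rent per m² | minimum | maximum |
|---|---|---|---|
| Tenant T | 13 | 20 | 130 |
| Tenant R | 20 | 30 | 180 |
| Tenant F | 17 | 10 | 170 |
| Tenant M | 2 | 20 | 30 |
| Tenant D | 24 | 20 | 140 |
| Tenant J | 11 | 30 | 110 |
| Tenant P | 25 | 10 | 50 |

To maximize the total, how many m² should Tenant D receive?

80

Meeting every minimum uses 20+30+10+20+20+30+10 = 140 m², leaving 100.
Rank by rent per m²: Tenant P 25 > Tenant D 24 > Tenant R 20 > Tenant F 17 > Tenant T 13 > Tenant J 11 > Tenant M 2.
Tenant P: +40 to 50 (cap) — 60 left.
Only 60 left; Tenant D takes them to reach 80.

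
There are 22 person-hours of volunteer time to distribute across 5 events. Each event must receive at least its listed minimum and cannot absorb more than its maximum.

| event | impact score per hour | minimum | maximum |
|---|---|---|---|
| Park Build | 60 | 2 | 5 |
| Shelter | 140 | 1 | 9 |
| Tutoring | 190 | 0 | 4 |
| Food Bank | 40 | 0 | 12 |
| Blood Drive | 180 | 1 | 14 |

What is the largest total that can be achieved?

Meeting every minimum uses 2+1+0+0+1 = 4 person-hours, leaving 18.
Order the events by impact score per hour: Tutoring 190 > Blood Drive 180 > Shelter 140 > Park Build 60 > Food Bank 40.
Give Tutoring 4 more to hit its cap of 4 — 14 left.
Blood Drive takes 13 more to reach its cap of 14 — 1 left.
Only 1 left; Shelter takes them to reach 2.
Total = 60×2 + 140×2 + 190×4 + 180×14 = 3680.

3680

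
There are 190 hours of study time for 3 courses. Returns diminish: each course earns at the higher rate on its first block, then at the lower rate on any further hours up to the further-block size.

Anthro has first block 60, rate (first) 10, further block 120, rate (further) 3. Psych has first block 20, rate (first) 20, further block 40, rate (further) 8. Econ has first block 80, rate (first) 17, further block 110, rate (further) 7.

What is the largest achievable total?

2600

Treat each block as its own option and order by rate: Psych/tier1 20 > Econ/tier1 17 > Anthro/tier1 10 > Psych/tier2 8 > Econ/tier2 7 > Anthro/tier2 3.
Psych tier1 at 20: fill all 20 ; 170 left.
Fill Econ tier1 block (80 at 17) ; 90 left.
Anthro tier1 at 10: fill all 60 ; 30 left.
30 remain; put them into Psych tier2 at 8.
Total = 20×20 + 17×80 + 10×60 + 8×30 = 2600.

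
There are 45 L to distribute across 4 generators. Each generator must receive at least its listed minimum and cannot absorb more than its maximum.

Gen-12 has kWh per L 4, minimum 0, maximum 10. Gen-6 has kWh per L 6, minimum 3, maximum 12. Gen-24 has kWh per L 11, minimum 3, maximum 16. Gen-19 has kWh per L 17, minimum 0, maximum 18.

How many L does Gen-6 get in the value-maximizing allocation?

Meeting every minimum uses 0+3+3+0 = 6 L, leaving 39.
Highest kWh per L first: Gen-19 17 > Gen-24 11 > Gen-6 6 > Gen-12 4.
Give Gen-19 18 more to hit its cap of 18 — 21 left.
Gen-24: +13 to 16 (cap) — 8 left.
Only 8 left; Gen-6 takes them to reach 11.

11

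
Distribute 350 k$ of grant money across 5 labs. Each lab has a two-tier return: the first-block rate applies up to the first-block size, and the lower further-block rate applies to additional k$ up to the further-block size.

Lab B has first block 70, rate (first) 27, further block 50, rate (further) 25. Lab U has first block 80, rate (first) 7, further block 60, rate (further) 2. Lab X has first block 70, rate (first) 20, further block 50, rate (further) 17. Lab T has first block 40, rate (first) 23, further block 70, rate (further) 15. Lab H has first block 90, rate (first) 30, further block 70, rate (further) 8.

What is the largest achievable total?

8670

Order all 10 blocks by rate: Lab H/tier1 30 > Lab B/tier1 27 > Lab B/tier2 25 > Lab T/tier1 23 > Lab X/tier1 20 > Lab X/tier2 17 > Lab T/tier2 15 > Lab H/tier2 8 > Lab U/tier1 7 > Lab U/tier2 2.
Fill Lab H tier1 block (90 at 30) → 260 left.
Lab B tier1 at 27: fill all 70 → 190 left.
Fill Lab B tier2 block (50 at 25) → 140 left.
Fill Lab T tier1 block (40 at 23) → 100 left.
Lab X tier1 at 20: fill all 70 → 30 left.
Lab X/tier2: +30 of 50 at 17; pool empty.
Total = 30×90 + 27×70 + 25×50 + 23×40 + 20×70 + 17×30 = 8670.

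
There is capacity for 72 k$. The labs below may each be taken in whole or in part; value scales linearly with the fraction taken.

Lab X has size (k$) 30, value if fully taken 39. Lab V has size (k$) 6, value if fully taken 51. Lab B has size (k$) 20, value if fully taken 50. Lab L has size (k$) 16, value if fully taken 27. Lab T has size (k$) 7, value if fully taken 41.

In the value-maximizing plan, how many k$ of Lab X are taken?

23

Best value per unit of size first: Lab V 51/6≈8.5, Lab T 41/7≈5.86, Lab B 50/20≈2.5, Lab L 27/16≈1.69, Lab X 39/30≈1.3.
All 6 k$ of Lab V fit (value 51) → 66 remain.
Lab T: take in full, 7 k$ for value 41 → 59 left.
Lab B: take in full, 20 k$ for value 50 → 39 left.
Take all of Lab L (16 k$, value 27) → 23 k$ left.
Fill the last 23 k$ with part of Lab X: 23/30 of it earns 29.9.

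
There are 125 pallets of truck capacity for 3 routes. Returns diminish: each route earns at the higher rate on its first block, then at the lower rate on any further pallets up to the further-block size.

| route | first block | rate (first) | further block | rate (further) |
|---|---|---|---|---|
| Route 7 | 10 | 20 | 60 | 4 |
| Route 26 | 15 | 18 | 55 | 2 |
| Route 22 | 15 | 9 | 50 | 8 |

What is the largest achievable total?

1145

Rank every tier by rate: Route 7/tier1 20 > Route 26/tier1 18 > Route 22/tier1 9 > Route 22/tier2 8 > Route 7/tier2 4 > Route 26/tier2 2.
Route 7/tier1 (20): +10 — 115 left.
Fill Route 26 tier1 block (15 at 18) — 100 left.
Route 22/tier1 (9): +15 — 85 left.
Route 22/tier2 (8): +50 — 35 left.
Route 7 tier2 at 4: only 35 left, fill 35.
Total = 20×10 + 18×15 + 9×15 + 8×50 + 4×35 = 1145.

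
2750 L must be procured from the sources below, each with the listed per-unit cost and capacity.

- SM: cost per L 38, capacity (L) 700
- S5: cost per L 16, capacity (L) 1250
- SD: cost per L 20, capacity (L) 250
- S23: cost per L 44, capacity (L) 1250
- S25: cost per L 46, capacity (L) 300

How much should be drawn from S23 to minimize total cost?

Use sources in increasing cost order.
Take 1250 from S5 at 16 ; need 1500 more.
SD (20): use full 250 ; 1250 L to go.
Take 700 from SM at 38 ; need 550 more.
S23 at 44: take 550 of its 1250 ; requirement met.
S25: unused.

550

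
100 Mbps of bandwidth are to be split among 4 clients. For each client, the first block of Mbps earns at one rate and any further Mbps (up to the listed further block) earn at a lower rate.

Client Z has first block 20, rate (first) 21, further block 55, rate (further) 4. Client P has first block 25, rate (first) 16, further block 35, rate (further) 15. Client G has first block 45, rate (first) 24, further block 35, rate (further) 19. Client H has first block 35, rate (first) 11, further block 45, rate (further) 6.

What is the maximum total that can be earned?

2165

Treat each block as its own option and order by rate: Client G/first 24 > Client Z/first 21 > Client G/second 19 > Client P/first 16 > Client P/second 15 > Client H/first 11 > Client H/second 6 > Client Z/second 4.
Client G first at 24: fill all 45 — 55 left.
Fill Client Z first block (20 at 21) — 35 left.
Client G second at 19: fill all 35 — 0 left.
Total = 24×45 + 21×20 + 19×35 = 2165.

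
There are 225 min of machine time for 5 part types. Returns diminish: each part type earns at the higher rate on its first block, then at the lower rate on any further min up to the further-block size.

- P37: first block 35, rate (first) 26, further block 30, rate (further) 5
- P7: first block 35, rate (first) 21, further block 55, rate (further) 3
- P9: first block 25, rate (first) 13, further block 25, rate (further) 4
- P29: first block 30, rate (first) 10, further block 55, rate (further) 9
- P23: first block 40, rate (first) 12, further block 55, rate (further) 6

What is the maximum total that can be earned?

Order all 10 blocks by rate: P37/first 26 > P7/first 21 > P9/first 13 > P23/first 12 > P29/first 10 > P29/second 9 > P23/second 6 > P37/second 5 > P9/second 4 > P7/second 3.
P37 first at 26: fill all 35 — 190 left.
P7 first at 21: fill all 35 — 155 left.
P9/first (13): +25 — 130 left.
Fill P23 first block (40 at 12) — 90 left.
P29/first (10): +30 — 60 left.
P29 second at 9: fill all 55 — 5 left.
P23/second: +5 of 55 at 6; pool empty.
Total = 26×35 + 21×35 + 13×25 + 12×40 + 10×30 + 9×55 + 6×5 = 3275.

3275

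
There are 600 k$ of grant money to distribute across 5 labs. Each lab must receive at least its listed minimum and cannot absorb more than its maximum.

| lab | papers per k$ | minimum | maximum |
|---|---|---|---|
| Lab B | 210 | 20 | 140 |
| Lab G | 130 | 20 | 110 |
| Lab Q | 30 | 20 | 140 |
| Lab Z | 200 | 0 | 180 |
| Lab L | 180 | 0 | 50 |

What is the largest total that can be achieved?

92300

Meeting every minimum uses 20+20+20+0+0 = 60 k$, leaving 540.
Order the labs by papers per k$: Lab B 210 > Lab Z 200 > Lab L 180 > Lab G 130 > Lab Q 30.
Give Lab B 120 more to hit its cap of 140 → 420 left.
Lab Z: +180 to 180 (cap) → 240 left.
Lab L takes 50 more to reach its cap of 50 → 190 left.
Give Lab G 90 more to hit its cap of 110 → 100 left.
Lab Q has room for 120 more but only 100 remain, so it gets 120.
Total = 210×140 + 130×110 + 30×120 + 200×180 + 180×50 = 92300.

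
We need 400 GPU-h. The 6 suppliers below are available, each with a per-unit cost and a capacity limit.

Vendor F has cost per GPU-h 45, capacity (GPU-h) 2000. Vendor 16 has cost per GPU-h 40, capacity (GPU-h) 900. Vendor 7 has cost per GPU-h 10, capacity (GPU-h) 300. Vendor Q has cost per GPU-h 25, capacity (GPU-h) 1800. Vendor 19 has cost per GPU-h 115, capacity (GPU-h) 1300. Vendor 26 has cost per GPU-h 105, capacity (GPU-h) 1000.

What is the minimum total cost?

5500

Cheapest first:
Vendor 7 (10): use full 300 → 100 GPU-h to go.
Vendor Q (25): take the remaining 100 → done.
Vendor 16, Vendor F, Vendor 26, Vendor 19: unused.
Cost = 300×10 + 100×25 = 5500.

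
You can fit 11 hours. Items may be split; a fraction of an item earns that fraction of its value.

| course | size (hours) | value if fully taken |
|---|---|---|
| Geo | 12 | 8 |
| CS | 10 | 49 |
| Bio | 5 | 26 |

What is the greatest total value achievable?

Rank by value-to-size ratio: Bio 26/5≈5.2, CS 49/10≈4.9, Geo 8/12≈0.667.
Take all of Bio (5 hours, value 26) → 6 hours left.
Only 6 hours remain; take 6/10 of CS for value 49×6/10 = 29.4.
Total value = 55.4.

55.4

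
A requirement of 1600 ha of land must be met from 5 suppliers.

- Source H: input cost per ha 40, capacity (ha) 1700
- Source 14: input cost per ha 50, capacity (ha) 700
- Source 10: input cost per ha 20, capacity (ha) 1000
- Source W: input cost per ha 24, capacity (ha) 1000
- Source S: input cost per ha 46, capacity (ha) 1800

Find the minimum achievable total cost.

34400

Fill from the cheapest supplier first.
Source 10 (20): use full 1000 ; 600 ha to go.
Take 600 from Source W at 24 to finish.
Source H, Source S, Source 14: unused.
Cost = 1000×20 + 600×24 = 34400.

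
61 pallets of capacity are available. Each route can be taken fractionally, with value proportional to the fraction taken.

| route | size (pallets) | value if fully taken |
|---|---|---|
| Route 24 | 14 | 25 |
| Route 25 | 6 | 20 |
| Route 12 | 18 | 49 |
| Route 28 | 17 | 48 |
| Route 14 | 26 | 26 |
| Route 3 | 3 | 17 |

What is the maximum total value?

162

Best value per unit of size first: Route 3 17/3≈5.67, Route 25 20/6≈3.33, Route 28 48/17≈2.82, Route 12 49/18≈2.72, Route 24 25/14≈1.79, Route 14 26/26≈1.
All 3 pallets of Route 3 fit (value 17) ; 58 remain.
Take all of Route 25 (6 pallets, value 20) ; 52 pallets left.
All 17 pallets of Route 28 fit (value 48) ; 35 remain.
All 18 pallets of Route 12 fit (value 49) ; 17 remain.
All 14 pallets of Route 24 fit (value 25) ; 3 remain.
3 pallets left: a 3/26 share of Route 14 gives 26×3/26 = 3.
Total value = 162.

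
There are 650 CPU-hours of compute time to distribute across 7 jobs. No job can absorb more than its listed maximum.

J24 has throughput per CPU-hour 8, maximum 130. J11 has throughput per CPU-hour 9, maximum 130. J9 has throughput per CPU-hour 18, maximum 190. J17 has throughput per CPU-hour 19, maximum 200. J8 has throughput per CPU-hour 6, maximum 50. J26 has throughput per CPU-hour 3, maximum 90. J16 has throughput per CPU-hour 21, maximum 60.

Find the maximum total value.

10210

Order the jobs by throughput per CPU-hour: J16 21 > J17 19 > J9 18 > J11 9 > J24 8 > J8 6 > J26 3.
J16 takes 60 to reach its cap of 60 → 590 left.
Give J17 200 to hit its cap of 200 → 390 left.
J9 takes 190 to reach its cap of 190 → 200 left.
Give J11 130 to hit its cap of 130 → 70 left.
J24: +70 (room for 130) → 70. Pool exhausted.
Total = 8×70 + 9×130 + 18×190 + 19×200 + 21×60 = 10210.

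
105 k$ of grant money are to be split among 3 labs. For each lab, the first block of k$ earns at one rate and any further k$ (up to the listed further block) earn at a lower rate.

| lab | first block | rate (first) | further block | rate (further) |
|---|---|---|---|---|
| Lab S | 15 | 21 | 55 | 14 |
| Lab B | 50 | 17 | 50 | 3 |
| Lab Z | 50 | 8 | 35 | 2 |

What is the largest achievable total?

Treat each block as its own option and order by rate: Lab S/first 21 > Lab B/first 17 > Lab S/second 14 > Lab Z/first 8 > Lab B/second 3 > Lab Z/second 2.
Lab S/first (21): +15 → 90 left.
Lab B first at 17: fill all 50 → 40 left.
Lab S/second: +40 of 55 at 14; pool empty.
Total = 21×15 + 17×50 + 14×40 = 1725.

1725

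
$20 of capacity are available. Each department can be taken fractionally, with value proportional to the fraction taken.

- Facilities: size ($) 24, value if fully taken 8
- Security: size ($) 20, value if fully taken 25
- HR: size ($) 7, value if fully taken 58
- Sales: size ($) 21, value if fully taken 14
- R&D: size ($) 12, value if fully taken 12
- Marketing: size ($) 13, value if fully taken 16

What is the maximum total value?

Sort by value density: HR 58/7≈8.29, Security 25/20≈1.25, Marketing 16/13≈1.23, R&D 12/12≈1, Sales 14/21≈0.667, Facilities 8/24≈0.333.
HR: take in full, 7 $ for value 58 ; 13 left.
Only 13 $ remain; take 13/20 of Security for value 25×13/20 = 16.25.
Total value = 74.25.

74.25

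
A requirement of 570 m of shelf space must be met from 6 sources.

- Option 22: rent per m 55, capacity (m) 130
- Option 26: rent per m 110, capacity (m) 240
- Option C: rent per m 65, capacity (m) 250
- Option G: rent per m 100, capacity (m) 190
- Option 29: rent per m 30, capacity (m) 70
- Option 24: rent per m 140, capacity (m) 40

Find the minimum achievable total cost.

Use sources in increasing cost order.
Take 70 from Option 29 at 30 → need 500 more.
Option 22 at 55: take all 130 m → 370 still needed.
Option C (65): use full 250 → 120 m to go.
Option G at 100: take 120 of its 190 → requirement met.
Option 26, Option 24: unused.
Cost = 70×30 + 130×55 + 250×65 + 120×100 = 37500.

37500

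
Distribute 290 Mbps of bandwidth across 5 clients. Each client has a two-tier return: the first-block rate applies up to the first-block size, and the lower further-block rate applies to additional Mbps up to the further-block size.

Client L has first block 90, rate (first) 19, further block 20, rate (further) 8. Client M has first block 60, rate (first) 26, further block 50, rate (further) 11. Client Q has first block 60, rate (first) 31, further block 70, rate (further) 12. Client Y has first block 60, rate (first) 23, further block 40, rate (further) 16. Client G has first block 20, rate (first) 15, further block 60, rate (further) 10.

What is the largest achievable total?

Order all 10 blocks by rate: Client Q/first 31 > Client M/first 26 > Client Y/first 23 > Client L/first 19 > Client Y/second 16 > Client G/first 15 > Client Q/second 12 > Client M/second 11 > Client G/second 10 > Client L/second 8.
Client Q/first (31): +60 — 230 left.
Fill Client M first block (60 at 26) — 170 left.
Client Y/first (23): +60 — 110 left.
Client L/first (19): +90 — 20 left.
Client Y second at 16: only 20 left, fill 20.
Total = 31×60 + 26×60 + 23×60 + 19×90 + 16×20 = 6830.

6830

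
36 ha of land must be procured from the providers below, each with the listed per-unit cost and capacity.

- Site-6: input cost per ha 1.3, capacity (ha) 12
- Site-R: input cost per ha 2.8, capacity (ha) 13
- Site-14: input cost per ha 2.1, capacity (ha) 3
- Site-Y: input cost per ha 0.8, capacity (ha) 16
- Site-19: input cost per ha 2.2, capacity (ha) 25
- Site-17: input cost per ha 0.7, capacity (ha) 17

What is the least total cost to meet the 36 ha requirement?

Use providers in increasing cost order.
Site-17 (0.7): use full 17 ; 19 ha to go.
Take 16 from Site-Y at 0.8 ; need 3 more.
Site-6 (1.3): take the remaining 3 ; done.
Site-14, Site-19, Site-R: unused.
Cost = 17×0.7 + 16×0.8 + 3×1.3 = 28.6.

28.6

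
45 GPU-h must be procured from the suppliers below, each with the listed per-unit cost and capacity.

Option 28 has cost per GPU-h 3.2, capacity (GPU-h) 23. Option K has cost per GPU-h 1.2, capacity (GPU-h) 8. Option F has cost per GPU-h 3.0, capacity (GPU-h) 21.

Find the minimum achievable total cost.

123.8

Cheapest first:
Take 8 from Option K at 1.2 → need 37 more.
Option F at 3.0: take all 21 GPU-h → 16 still needed.
Option 28 (3.2): take the remaining 16 → done.
Cost = 8×1.2 + 21×3.0 + 16×3.2 = 123.8.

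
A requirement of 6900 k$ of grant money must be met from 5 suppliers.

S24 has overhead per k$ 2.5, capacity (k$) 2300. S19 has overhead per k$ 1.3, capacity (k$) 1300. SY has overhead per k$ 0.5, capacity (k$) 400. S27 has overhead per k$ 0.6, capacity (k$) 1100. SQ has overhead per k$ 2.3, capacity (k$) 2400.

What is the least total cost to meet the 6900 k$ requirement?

Cheapest first:
SY (0.5): use full 400 ; 6500 k$ to go.
S27 (0.6): use full 1100 ; 5400 k$ to go.
S19 (1.3): use full 1300 ; 4100 k$ to go.
SQ (2.3): use full 2400 ; 1700 k$ to go.
S24 at 2.5: take 1700 of its 2300 ; requirement met.
Cost = 400×0.5 + 1100×0.6 + 1300×1.3 + 2400×2.3 + 1700×2.5 = 12320.

12320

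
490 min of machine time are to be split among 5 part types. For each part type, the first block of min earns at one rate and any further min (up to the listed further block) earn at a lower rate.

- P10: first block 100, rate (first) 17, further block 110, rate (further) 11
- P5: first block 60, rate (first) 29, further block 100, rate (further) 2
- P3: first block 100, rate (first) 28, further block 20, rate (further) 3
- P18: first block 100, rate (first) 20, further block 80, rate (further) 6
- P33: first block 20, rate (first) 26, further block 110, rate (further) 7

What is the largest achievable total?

9970

Treat each block as its own option and order by rate: P5/T1 29 > P3/T1 28 > P33/T1 26 > P18/T1 20 > P10/T1 17 > P10/T2 11 > P33/T2 7 > P18/T2 6 > P3/T2 3 > P5/T2 2.
P5 T1 at 29: fill all 60 — 430 left.
P3/T1 (28): +100 — 330 left.
P33/T1 (26): +20 — 310 left.
P18 T1 at 20: fill all 100 — 210 left.
Fill P10 T1 block (100 at 17) — 110 left.
P10 T2 at 11: fill all 110 — 0 left.
Total = 29×60 + 28×100 + 26×20 + 20×100 + 17×100 + 11×110 = 9970.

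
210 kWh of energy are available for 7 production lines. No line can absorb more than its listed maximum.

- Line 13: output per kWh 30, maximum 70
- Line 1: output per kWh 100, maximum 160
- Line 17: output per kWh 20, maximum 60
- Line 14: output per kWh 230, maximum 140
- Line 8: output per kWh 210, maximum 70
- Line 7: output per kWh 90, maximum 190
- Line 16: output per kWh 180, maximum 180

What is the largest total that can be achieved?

Order the production lines by output per kWh: Line 14 230 > Line 8 210 > Line 16 180 > Line 1 100 > Line 7 90 > Line 13 30 > Line 17 20.
Give Line 14 140 to hit its cap of 140 — 70 left.
Line 8: +70 to 70 (cap) — 0 left.
Total = 230×140 + 210×70 = 46900.

46900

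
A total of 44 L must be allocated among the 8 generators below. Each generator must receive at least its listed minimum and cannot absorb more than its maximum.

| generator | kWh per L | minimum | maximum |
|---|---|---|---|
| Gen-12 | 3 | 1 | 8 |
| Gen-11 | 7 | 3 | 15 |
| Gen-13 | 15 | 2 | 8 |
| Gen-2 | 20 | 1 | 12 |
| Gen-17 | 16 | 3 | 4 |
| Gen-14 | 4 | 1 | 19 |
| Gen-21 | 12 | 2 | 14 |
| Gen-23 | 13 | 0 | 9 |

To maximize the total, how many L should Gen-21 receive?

6

Meeting every minimum uses 1+3+2+1+3+1+2+0 = 13 L, leaving 31.
Rank by kWh per L: Gen-2 20 > Gen-17 16 > Gen-13 15 > Gen-23 13 > Gen-21 12 > Gen-11 7 > Gen-14 4 > Gen-12 3.
Give Gen-2 11 more to hit its cap of 12 → 20 left.
Gen-17: +1 to 4 (cap) → 19 left.
Give Gen-13 6 more to hit its cap of 8 → 13 left.
Give Gen-23 9 more to hit its cap of 9 → 4 left.
Gen-21: +4 (room for 12) → 6. Pool exhausted.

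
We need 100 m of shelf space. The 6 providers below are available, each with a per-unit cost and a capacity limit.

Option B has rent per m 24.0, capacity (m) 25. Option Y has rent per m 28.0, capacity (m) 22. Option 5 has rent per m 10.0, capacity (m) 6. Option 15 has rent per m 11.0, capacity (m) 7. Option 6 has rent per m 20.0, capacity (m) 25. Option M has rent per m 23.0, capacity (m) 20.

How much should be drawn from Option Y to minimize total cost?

17

Fill from the cheapest provider first.
Option 5 (10.0): use full 6 — 94 m to go.
Take 7 from Option 15 at 11.0 — need 87 more.
Option 6 (20.0): use full 25 — 62 m to go.
Option M (23.0): use full 20 — 42 m to go.
Option B (24.0): use full 25 — 17 m to go.
Option Y at 28.0: take 17 of its 22 — requirement met.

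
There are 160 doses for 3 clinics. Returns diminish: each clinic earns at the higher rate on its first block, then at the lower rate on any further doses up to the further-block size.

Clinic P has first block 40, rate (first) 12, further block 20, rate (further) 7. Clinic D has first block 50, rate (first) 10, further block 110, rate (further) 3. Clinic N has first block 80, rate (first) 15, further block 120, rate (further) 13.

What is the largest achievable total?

2240

Rank every tier by rate: Clinic N/first 15 > Clinic N/second 13 > Clinic P/first 12 > Clinic D/first 10 > Clinic P/second 7 > Clinic D/second 3.
Clinic N/first (15): +80 — 80 left.
80 remain; put them into Clinic N second at 13.
Total = 15×80 + 13×80 = 2240.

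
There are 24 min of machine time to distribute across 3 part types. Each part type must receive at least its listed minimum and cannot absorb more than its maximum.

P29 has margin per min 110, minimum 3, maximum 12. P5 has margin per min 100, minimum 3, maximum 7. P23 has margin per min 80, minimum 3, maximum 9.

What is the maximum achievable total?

Meeting every minimum uses 3+3+3 = 9 min, leaving 15.
Rank by margin per min: P29 110 > P5 100 > P23 80.
P29 takes 9 more to reach its cap of 12 — 6 left.
Give P5 4 more to hit its cap of 7 — 2 left.
P23: +2 (room for 6) → 5. Pool exhausted.
Total = 110×12 + 100×7 + 80×5 = 2420.

2420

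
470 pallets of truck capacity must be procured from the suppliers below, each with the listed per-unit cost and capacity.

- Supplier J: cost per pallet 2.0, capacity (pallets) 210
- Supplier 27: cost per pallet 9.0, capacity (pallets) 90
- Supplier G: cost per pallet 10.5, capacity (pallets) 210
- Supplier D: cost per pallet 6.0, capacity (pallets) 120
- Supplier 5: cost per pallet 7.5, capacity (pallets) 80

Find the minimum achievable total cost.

Cheapest first:
Supplier J (2.0): use full 210 → 260 pallets to go.
Supplier D at 6.0: take all 120 pallets → 140 still needed.
Take 80 from Supplier 5 at 7.5 → need 60 more.
Supplier 27 at 9.0: take 60 of its 90 → requirement met.
Supplier G: unused.
Cost = 210×2.0 + 120×6.0 + 80×7.5 + 60×9.0 = 2280.

2280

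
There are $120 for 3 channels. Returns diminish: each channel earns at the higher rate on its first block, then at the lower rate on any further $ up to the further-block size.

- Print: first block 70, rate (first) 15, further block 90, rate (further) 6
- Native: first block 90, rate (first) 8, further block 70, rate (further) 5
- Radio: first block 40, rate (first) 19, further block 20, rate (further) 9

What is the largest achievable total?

Order all 6 blocks by rate: Radio/first 19 > Print/first 15 > Radio/second 9 > Native/first 8 > Print/second 6 > Native/second 5.
Fill Radio first block (40 at 19) ; 80 left.
Print/first (15): +70 ; 10 left.
Radio/second: +10 of 20 at 9; pool empty.
Total = 19×40 + 15×70 + 9×10 = 1900.

1900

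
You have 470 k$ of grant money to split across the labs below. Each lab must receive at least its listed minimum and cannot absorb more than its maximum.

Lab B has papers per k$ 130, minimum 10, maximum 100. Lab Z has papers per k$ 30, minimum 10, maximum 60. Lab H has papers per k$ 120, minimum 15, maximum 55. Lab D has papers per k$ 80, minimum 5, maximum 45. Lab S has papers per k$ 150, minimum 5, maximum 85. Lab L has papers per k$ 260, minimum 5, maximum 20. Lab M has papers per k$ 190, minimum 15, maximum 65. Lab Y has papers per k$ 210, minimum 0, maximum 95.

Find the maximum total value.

Meeting every minimum uses 10+10+15+5+5+5+15+0 = 65 k$, leaving 405.
Order the labs by papers per k$: Lab L 260 > Lab Y 210 > Lab M 190 > Lab S 150 > Lab B 130 > Lab H 120 > Lab D 80 > Lab Z 30.
Lab L: +15 to 20 (cap) — 390 left.
Lab Y: +95 to 95 (cap) — 295 left.
Lab M takes 50 more to reach its cap of 65 — 245 left.
Give Lab S 80 more to hit its cap of 85 — 165 left.
Lab B: +90 to 100 (cap) — 75 left.
Lab H takes 40 more to reach its cap of 55 — 35 left.
Lab D: +35 (room for 40) → 40. Pool exhausted.
Total = 130×100 + 30×10 + 120×55 + 80×40 + 150×85 + 260×20 + 190×65 + 210×95 = 73350.

73350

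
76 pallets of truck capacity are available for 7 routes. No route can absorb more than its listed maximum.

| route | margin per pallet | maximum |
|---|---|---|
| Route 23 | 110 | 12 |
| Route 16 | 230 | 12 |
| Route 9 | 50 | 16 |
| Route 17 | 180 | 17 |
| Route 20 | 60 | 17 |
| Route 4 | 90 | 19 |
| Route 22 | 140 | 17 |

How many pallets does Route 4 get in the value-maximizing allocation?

Order the routes by margin per pallet: Route 16 230 > Route 17 180 > Route 22 140 > Route 23 110 > Route 4 90 > Route 20 60 > Route 9 50.
Route 16 takes 12 to reach its cap of 12 ; 64 left.
Route 17 takes 17 to reach its cap of 17 ; 47 left.
Route 22: +17 to 17 (cap) ; 30 left.
Give Route 23 12 to hit its cap of 12 ; 18 left.
Route 4: +18 (room for 19) → 18. Pool exhausted.

18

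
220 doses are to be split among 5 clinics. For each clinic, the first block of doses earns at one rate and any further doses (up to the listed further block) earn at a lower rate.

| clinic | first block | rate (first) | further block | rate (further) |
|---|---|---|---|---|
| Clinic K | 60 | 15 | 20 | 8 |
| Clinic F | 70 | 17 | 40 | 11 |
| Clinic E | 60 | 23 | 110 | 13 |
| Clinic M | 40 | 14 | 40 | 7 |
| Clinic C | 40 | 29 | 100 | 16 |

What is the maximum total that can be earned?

Rank every tier by rate: Clinic C/T1 29 > Clinic E/T1 23 > Clinic F/T1 17 > Clinic C/T2 16 > Clinic K/T1 15 > Clinic M/T1 14 > Clinic E/T2 13 > Clinic F/T2 11 > Clinic K/T2 8 > Clinic M/T2 7.
Clinic C/T1 (29): +40 → 180 left.
Clinic E T1 at 23: fill all 60 → 120 left.
Clinic F/T1 (17): +70 → 50 left.
Clinic C/T2: +50 of 100 at 16; pool empty.
Total = 29×40 + 23×60 + 17×70 + 16×50 = 4530.

4530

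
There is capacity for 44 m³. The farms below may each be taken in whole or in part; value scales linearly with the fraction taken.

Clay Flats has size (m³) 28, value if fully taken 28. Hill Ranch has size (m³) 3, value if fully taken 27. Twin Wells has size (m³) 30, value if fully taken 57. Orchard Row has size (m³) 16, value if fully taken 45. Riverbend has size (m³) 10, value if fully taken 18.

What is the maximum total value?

119.5

Best value per unit of size first: Hill Ranch 27/3≈9, Orchard Row 45/16≈2.81, Twin Wells 57/30≈1.9, Riverbend 18/10≈1.8, Clay Flats 28/28≈1.
Hill Ranch: take in full, 3 m³ for value 27 → 41 left.
All 16 m³ of Orchard Row fit (value 45) → 25 remain.
25 m³ left: a 25/30 share of Twin Wells gives 57×25/30 = 47.5.
Total value = 119.5.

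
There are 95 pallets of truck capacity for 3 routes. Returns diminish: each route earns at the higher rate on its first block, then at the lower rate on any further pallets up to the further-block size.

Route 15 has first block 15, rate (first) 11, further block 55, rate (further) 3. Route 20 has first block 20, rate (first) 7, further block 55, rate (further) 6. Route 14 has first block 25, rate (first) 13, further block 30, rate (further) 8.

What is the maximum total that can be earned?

900

Order all 6 blocks by rate: Route 14/T1 13 > Route 15/T1 11 > Route 14/T2 8 > Route 20/T1 7 > Route 20/T2 6 > Route 15/T2 3.
Route 14/T1 (13): +25 → 70 left.
Fill Route 15 T1 block (15 at 11) → 55 left.
Route 14 T2 at 8: fill all 30 → 25 left.
Fill Route 20 T1 block (20 at 7) → 5 left.
Route 20/T2: +5 of 55 at 6; pool empty.
Total = 13×25 + 11×15 + 8×30 + 7×20 + 6×5 = 900.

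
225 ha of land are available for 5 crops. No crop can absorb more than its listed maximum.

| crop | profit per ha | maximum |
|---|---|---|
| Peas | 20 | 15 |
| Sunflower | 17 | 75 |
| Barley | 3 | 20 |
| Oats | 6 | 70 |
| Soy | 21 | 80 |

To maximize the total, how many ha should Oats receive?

55

Order the crops by profit per ha: Soy 21 > Peas 20 > Sunflower 17 > Oats 6 > Barley 3.
Soy takes 80 to reach its cap of 80 → 145 left.
Peas takes 15 to reach its cap of 15 → 130 left.
Sunflower takes 75 to reach its cap of 75 → 55 left.
Only 55 left; Oats takes them to reach 55.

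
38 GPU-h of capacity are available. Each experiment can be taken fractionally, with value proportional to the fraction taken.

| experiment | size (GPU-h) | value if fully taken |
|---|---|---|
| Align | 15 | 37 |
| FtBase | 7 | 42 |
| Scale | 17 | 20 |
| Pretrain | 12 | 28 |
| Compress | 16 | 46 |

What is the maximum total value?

Best value per unit of size first: FtBase 42/7≈6, Compress 46/16≈2.88, Align 37/15≈2.47, Pretrain 28/12≈2.33, Scale 20/17≈1.18.
FtBase: take in full, 7 GPU-h for value 42 ; 31 left.
Compress: take in full, 16 GPU-h for value 46 ; 15 left.
Align: take in full, 15 GPU-h for value 37 ; 0 left.
Total value = 125.

125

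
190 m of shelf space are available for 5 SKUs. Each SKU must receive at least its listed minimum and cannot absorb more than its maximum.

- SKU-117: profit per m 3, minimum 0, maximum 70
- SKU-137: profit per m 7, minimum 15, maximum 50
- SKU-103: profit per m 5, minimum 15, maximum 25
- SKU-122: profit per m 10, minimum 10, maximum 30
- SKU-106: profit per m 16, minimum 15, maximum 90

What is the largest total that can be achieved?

Meeting every minimum uses 0+15+15+10+15 = 55 m, leaving 135.
Rank by profit per m: SKU-106 16 > SKU-122 10 > SKU-137 7 > SKU-103 5 > SKU-117 3.
Give SKU-106 75 more to hit its cap of 90 → 60 left.
SKU-122: +20 to 30 (cap) → 40 left.
SKU-137 takes 35 more to reach its cap of 50 → 5 left.
Only 5 left; SKU-103 takes them to reach 20.
Total = 7×50 + 5×20 + 10×30 + 16×90 = 2190.

2190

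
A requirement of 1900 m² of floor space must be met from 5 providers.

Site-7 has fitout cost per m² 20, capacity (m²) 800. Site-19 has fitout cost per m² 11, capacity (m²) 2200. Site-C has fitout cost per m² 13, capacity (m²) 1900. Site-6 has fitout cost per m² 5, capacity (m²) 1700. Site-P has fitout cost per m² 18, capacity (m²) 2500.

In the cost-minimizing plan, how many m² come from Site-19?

200

Fill from the cheapest provider first.
Site-6 at 5: take all 1700 m² — 200 still needed.
Take 200 from Site-19 at 11 to finish.
Site-C, Site-P, Site-7: unused.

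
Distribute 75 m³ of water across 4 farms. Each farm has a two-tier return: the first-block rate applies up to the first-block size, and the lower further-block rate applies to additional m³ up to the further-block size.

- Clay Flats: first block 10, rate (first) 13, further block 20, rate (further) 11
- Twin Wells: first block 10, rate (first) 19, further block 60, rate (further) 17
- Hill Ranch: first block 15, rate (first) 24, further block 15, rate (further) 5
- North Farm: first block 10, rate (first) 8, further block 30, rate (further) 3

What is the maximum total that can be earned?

Order all 8 blocks by rate: Hill Ranch/tier1 24 > Twin Wells/tier1 19 > Twin Wells/tier2 17 > Clay Flats/tier1 13 > Clay Flats/tier2 11 > North Farm/tier1 8 > Hill Ranch/tier2 5 > North Farm/tier2 3.
Hill Ranch/tier1 (24): +15 ; 60 left.
Fill Twin Wells tier1 block (10 at 19) ; 50 left.
Twin Wells/tier2: +50 of 60 at 17; pool empty.
Total = 24×15 + 19×10 + 17×50 = 1400.

1400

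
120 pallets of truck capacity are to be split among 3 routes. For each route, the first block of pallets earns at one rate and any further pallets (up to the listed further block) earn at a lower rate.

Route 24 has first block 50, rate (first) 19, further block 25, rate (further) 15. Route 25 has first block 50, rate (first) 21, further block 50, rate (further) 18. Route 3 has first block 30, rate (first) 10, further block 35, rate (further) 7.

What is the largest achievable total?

Treat each block as its own option and order by rate: Route 25/first 21 > Route 24/first 19 > Route 25/second 18 > Route 24/second 15 > Route 3/first 10 > Route 3/second 7.
Route 25/first (21): +50 ; 70 left.
Route 24 first at 19: fill all 50 ; 20 left.
20 remain; put them into Route 25 second at 18.
Total = 21×50 + 19×50 + 18×20 = 2360.

2360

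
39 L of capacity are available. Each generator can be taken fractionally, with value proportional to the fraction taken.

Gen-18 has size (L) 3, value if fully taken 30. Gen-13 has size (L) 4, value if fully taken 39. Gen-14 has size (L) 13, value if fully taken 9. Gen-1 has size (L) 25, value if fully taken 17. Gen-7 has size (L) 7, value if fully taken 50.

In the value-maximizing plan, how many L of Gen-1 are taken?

12

Best value per unit of size first: Gen-18 30/3≈10, Gen-13 39/4≈9.75, Gen-7 50/7≈7.14, Gen-14 9/13≈0.692, Gen-1 17/25≈0.68.
Gen-18: take in full, 3 L for value 30 — 36 left.
Gen-13: take in full, 4 L for value 39 — 32 left.
Gen-7: take in full, 7 L for value 50 — 25 left.
All 13 L of Gen-14 fit (value 9) — 12 remain.
Fill the last 12 L with part of Gen-1: 12/25 of it earns 8.16.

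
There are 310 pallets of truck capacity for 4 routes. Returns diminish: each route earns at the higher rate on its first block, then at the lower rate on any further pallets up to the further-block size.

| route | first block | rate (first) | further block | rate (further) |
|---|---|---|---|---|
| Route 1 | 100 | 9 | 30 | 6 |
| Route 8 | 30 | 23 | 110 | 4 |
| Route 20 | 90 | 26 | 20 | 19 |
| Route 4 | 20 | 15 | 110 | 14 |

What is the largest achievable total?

Treat each block as its own option and order by rate: Route 20/tier1 26 > Route 8/tier1 23 > Route 20/tier2 19 > Route 4/tier1 15 > Route 4/tier2 14 > Route 1/tier1 9 > Route 1/tier2 6 > Route 8/tier2 4.
Route 20/tier1 (26): +90 → 220 left.
Route 8 tier1 at 23: fill all 30 → 190 left.
Route 20 tier2 at 19: fill all 20 → 170 left.
Route 4 tier1 at 15: fill all 20 → 150 left.
Route 4 tier2 at 14: fill all 110 → 40 left.
Route 1 tier1 at 9: only 40 left, fill 40.
Total = 26×90 + 23×30 + 19×20 + 15×20 + 14×110 + 9×40 = 5610.

5610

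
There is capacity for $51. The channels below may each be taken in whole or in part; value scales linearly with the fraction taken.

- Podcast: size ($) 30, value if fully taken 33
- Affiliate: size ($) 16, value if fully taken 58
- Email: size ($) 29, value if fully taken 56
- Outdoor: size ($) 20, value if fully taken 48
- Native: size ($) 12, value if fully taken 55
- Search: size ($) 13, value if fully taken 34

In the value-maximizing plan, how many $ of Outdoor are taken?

10

Sort by value density: Native 55/12≈4.58, Affiliate 58/16≈3.62, Search 34/13≈2.62, Outdoor 48/20≈2.4, Email 56/29≈1.93, Podcast 33/30≈1.1.
All 12 $ of Native fit (value 55) — 39 remain.
Affiliate: take in full, 16 $ for value 58 — 23 left.
Search: take in full, 13 $ for value 34 — 10 left.
Only 10 $ remain; take 10/20 of Outdoor for value 48×10/20 = 24.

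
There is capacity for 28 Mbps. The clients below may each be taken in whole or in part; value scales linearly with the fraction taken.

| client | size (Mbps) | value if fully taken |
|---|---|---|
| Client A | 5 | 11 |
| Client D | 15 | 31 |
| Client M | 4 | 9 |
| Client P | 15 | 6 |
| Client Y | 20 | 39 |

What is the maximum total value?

Rank by value-to-size ratio: Client M 9/4≈2.25, Client A 11/5≈2.2, Client D 31/15≈2.07, Client Y 39/20≈1.95, Client P 6/15≈0.4.
Take all of Client M (4 Mbps, value 9) ; 24 Mbps left.
Client A: take in full, 5 Mbps for value 11 ; 19 left.
All 15 Mbps of Client D fit (value 31) ; 4 remain.
Fill the last 4 Mbps with part of Client Y: 4/20 of it earns 7.8.
Total value = 58.8.

58.8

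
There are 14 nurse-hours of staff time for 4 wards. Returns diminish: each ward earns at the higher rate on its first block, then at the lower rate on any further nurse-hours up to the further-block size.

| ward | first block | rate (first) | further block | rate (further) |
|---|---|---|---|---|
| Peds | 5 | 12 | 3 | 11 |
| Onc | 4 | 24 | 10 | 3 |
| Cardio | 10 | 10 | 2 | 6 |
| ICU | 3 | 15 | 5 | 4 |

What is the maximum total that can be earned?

223

Treat each block as its own option and order by rate: Onc/tier1 24 > ICU/tier1 15 > Peds/tier1 12 > Peds/tier2 11 > Cardio/tier1 10 > Cardio/tier2 6 > ICU/tier2 4 > Onc/tier2 3.
Fill Onc tier1 block (4 at 24) — 10 left.
ICU tier1 at 15: fill all 3 — 7 left.
Peds/tier1 (12): +5 — 2 left.
Peds/tier2: +2 of 3 at 11; pool empty.
Total = 24×4 + 15×3 + 12×5 + 11×2 = 223.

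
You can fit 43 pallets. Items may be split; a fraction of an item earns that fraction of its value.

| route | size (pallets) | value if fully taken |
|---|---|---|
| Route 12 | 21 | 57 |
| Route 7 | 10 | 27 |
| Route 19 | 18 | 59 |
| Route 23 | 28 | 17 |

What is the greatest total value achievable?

126.8

Best value per unit of size first: Route 19 59/18≈3.28, Route 12 57/21≈2.71, Route 7 27/10≈2.7, Route 23 17/28≈0.607.
Route 19: take in full, 18 pallets for value 59 ; 25 left.
Take all of Route 12 (21 pallets, value 57) ; 4 pallets left.
4 pallets left: a 4/10 share of Route 7 gives 27×4/10 = 10.8.
Total value = 126.8.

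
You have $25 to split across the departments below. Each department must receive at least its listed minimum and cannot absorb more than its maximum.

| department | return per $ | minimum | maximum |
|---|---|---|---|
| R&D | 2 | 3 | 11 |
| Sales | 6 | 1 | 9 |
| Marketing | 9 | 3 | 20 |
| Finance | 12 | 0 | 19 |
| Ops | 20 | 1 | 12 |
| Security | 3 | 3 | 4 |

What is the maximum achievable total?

Meeting every minimum uses 3+1+3+0+1+3 = 11 $, leaving 14.
Highest return per $ first: Ops 20 > Finance 12 > Marketing 9 > Sales 6 > Security 3 > R&D 2.
Ops takes 11 more to reach its cap of 12 → 3 left.
Finance: +3 (room for 19) → 3. Pool exhausted.
Total = 2×3 + 6×1 + 9×3 + 12×3 + 20×12 + 3×3 = 324.

324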